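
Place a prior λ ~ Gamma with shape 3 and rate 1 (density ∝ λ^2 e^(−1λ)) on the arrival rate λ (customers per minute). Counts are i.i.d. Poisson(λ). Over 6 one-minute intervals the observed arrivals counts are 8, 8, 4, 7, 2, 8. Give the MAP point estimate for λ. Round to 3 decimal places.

λ̂_MAP = 5.571

Σxᵢ = 8+8+4+7+2+8 = 37, with n = 6.
Posterior ∝ λ^2e^(−1λ) · λ^37e^(−6λ) = λ^39e^(−7λ), i.e. Gamma(shape=40, rate=7).
The mode of a Gamma(a, b) with a ≥ 1 (shape–rate) is (a−1)/b = 39/7 ≈ 5.571.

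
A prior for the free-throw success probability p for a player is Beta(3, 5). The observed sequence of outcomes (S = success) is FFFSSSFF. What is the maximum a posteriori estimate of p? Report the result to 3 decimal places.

Prior: Beta(3, 5).
Data: 3 successes in 8 trials (from the sequence). The binomial likelihood contributes p^3(1−p)^5, so the posterior is Beta(3+3, 5+5) = Beta(6, 10).
For Beta(a, b) with a, b > 1 the mode is (a−1)/(a+b−2) = 5/14 ≈ 0.357.

p̂_MAP = 0.357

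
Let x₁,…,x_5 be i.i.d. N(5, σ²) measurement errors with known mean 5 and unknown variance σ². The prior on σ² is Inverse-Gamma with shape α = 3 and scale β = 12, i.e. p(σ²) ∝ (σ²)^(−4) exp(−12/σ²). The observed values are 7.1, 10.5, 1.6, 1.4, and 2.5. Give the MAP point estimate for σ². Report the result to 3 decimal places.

Sum of squared deviations about the known mean: SS = (7.1−5)² + (10.5−5)² + (1.6−5)² + (1.4−5)² + (2.5−5)² = 65.43.
The Normal likelihood contributes (σ²)^(−n/2) exp(−SS/(2σ²)), so the posterior is Inverse-Gamma(α + n/2, β + SS/2) = Inverse-Gamma(5.5, 44.715).
The mode of Inverse-Gamma(a, b) is b/(a+1) = 44.715/6.5 ≈ 6.879.

σ̂²_MAP = 6.879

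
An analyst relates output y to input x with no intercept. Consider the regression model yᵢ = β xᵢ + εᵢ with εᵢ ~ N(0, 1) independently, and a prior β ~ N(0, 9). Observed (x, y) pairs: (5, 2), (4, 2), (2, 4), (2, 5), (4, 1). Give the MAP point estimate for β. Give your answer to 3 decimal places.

log p(β | y) = −Σ(yᵢ − βxᵢ)²/(2·1) − β²/(2·9) + const.
Setting the derivative to zero: Σxᵢ(yᵢ − βxᵢ)/1 − β/9 = 0, so β = Σxᵢyᵢ / (Σxᵢ² + σ²/τ²).
Σxᵢyᵢ = 5·2 + 4·2 + 2·4 + 2·5 + 4·1 = 40; Σxᵢ² = 65; σ²/τ² = 1/9.
β̂_MAP = 40 / (65 + 1/9) = 40/(586/9) = 180/293 ≈ 0.614.

β̂_MAP = 0.614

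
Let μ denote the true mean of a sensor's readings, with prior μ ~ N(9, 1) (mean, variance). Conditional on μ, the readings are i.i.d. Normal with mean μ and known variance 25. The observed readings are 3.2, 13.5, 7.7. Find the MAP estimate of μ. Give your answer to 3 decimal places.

μ̂_MAP = 8.907

n = 3; x̄ = (3.2 + 13.5 + 7.7)/3 = 24.4/3 = 122/15 ≈ 8.1333.
For a Normal prior and Normal likelihood with known variance, the posterior is Normal; its mode equals its mean, the precision-weighted average.
Prior precision 1/σ₀² = 1/1 = 1; data precision n/σ² = 3/25 = 0.12.
μ̂ = (1·9 + 0.12·(122/15)) / (1 + 0.12) = 9.976/1.12 = 1247/140 ≈ 8.907.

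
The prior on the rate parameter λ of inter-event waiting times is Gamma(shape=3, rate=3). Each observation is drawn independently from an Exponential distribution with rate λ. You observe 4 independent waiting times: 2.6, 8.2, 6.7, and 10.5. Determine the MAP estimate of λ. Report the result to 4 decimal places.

λ̂_MAP = 0.1935

The Exponential(rate=λ) likelihood is ∝ λ^n e^(−λΣtᵢ). Here n = 4 and Σtᵢ = 2.6 + 8.2 + 6.7 + 10.5 = 28.
Posterior ∝ λ^2e^(−3λ) · λ^4e^(−28λ) = λ^6e^(−31λ), i.e. Gamma(7, 31).
Mode = (a−1)/b = 6/31 ≈ 0.1935.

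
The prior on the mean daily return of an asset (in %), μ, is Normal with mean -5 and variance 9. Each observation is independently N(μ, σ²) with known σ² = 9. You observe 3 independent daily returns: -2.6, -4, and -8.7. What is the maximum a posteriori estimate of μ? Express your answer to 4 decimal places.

μ̂_MAP = -5.0750

n = 3; x̄ = ((-2.6) + (-4) + (-8.7))/3 = -15.3/3 = -5.1.
For a Normal prior and Normal likelihood with known variance, the posterior is Normal; its mode equals its mean, the precision-weighted average.
Prior precision 1/σ₀² = 1/9; data precision n/σ² = 3/9 = 1/3.
μ̂ = ((1/9)·(-5) + (1/3)·(-5.1)) / (1/9 + 1/3) = (-203/90)/(4/9) = -5.0750.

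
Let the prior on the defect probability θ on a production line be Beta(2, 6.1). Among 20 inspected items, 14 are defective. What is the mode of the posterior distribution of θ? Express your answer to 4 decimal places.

Prior: Beta(2, 6.1).
Data: 14 successes in 20 trials. The binomial likelihood contributes θ^14(1−θ)^6, so the posterior is Beta(2+14, 6.1+6) = Beta(16, 12.1).
For Beta(a, b) with a, b > 1 the mode is (a−1)/(a+b−2) = 15/26.1 ≈ 0.5747.

θ̂_MAP = 0.5747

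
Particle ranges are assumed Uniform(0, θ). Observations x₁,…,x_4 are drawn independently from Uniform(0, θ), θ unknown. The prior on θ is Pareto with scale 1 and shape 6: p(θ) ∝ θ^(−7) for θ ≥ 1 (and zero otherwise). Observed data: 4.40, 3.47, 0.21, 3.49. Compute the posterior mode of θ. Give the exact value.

θ̂_MAP = 4.40

The Uniform(0, θ) likelihood is θ^(−n) for θ ≥ max(xᵢ), zero otherwise. Here max(xᵢ) = 4.40.
Posterior ∝ θ^(−7) · θ^(−4) = θ^(−11) on θ ≥ max(1, 4.40) = 4.40.
This density is strictly decreasing in θ, so the posterior mode lies at the lower boundary of the support.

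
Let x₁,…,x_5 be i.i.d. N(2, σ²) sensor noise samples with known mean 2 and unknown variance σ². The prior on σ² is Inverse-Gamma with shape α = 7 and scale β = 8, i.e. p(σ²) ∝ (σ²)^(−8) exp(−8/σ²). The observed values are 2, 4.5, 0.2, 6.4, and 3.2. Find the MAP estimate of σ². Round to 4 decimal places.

Sum of squared deviations about the known mean: SS = (2−2)² + (4.5−2)² + (0.2−2)² + (6.4−2)² + (3.2−2)² = 30.29.
The Normal likelihood contributes (σ²)^(−n/2) exp(−SS/(2σ²)), so the posterior is Inverse-Gamma(α + n/2, β + SS/2) = Inverse-Gamma(9.5, 23.145).
The mode of Inverse-Gamma(a, b) is b/(a+1) = 23.145/10.5 ≈ 2.2043.

σ̂²_MAP = 2.2043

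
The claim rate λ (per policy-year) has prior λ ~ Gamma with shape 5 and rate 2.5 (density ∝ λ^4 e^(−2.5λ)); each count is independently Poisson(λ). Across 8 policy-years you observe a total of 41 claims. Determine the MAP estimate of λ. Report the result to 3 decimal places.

Σxᵢ = 41, n = 8.
Posterior ∝ λ^4e^(−2.5λ) · λ^41e^(−8λ) = λ^45e^(−10.5λ), i.e. Gamma(shape=46, rate=10.5).
The mode of a Gamma(a, b) with a ≥ 1 (shape–rate) is (a−1)/b = 45/10.5 ≈ 4.286.

λ̂_MAP = 4.286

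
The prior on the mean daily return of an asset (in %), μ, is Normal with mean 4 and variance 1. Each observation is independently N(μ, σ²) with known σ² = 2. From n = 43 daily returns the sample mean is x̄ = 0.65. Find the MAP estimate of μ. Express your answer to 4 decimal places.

μ̂_MAP = 0.7989

n = 43, x̄ = 0.65.
For a Normal prior and Normal likelihood with known variance, the posterior is Normal; its mode equals its mean, the precision-weighted average.
Prior precision 1/σ₀² = 1/1 = 1; data precision n/σ² = 43/2 = 21.5.
μ̂ = (1·4 + 21.5·0.65) / (1 + 21.5) = 17.975/22.5 = 719/900 ≈ 0.7989.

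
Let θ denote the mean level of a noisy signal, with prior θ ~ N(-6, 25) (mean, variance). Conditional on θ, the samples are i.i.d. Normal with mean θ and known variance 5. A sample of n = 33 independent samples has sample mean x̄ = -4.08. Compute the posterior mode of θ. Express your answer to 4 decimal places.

n = 33, x̄ = -4.08.
For a Normal prior and Normal likelihood with known variance, the posterior is Normal; its mode equals its mean, the precision-weighted average.
Prior precision 1/σ₀² = 1/25 = 0.04; data precision n/σ² = 33/5 = 6.6.
θ̂ = (0.04·(-6) + 6.6·(-4.08)) / (0.04 + 6.6) = (-27.168)/6.64 = -1698/415 ≈ -4.0916.

θ̂_MAP = -4.0916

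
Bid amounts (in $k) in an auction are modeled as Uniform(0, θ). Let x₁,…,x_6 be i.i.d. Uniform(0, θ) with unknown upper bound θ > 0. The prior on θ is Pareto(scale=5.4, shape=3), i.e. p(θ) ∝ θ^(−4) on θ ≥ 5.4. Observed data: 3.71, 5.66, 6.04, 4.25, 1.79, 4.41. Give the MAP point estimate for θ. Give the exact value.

The Uniform(0, θ) likelihood is θ^(−n) for θ ≥ max(xᵢ), zero otherwise. Here max(xᵢ) = 6.04.
Posterior ∝ θ^(−4) · θ^(−6) = θ^(−10) on θ ≥ max(5.4, 6.04) = 6.04.
This density is strictly decreasing in θ, so the posterior mode lies at the lower boundary of the support.

θ̂_MAP = 6.04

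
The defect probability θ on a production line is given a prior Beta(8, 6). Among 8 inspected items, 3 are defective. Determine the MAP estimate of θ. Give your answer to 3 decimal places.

Prior: Beta(8, 6).
Data: 3 successes in 8 trials. The binomial likelihood contributes θ^3(1−θ)^5, so the posterior is Beta(8+3, 6+5) = Beta(11, 11).
For Beta(a, b) with a, b > 1 the mode is (a−1)/(a+b−2) = 10/20 ≈ 0.500.

θ̂_MAP = 0.500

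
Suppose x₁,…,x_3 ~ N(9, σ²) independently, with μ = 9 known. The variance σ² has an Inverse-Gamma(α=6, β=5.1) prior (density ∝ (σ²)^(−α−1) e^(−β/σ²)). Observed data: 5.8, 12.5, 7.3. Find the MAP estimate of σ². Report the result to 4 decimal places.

Sum of squared deviations about the known mean: SS = (5.8−9)² + (12.5−9)² + (7.3−9)² = 25.38.
The Normal likelihood contributes (σ²)^(−n/2) exp(−SS/(2σ²)), so the posterior is Inverse-Gamma(α + n/2, β + SS/2) = Inverse-Gamma(7.5, 17.79).
The mode of Inverse-Gamma(a, b) is b/(a+1) = 17.79/8.5 ≈ 2.0929.

σ̂²_MAP = 2.0929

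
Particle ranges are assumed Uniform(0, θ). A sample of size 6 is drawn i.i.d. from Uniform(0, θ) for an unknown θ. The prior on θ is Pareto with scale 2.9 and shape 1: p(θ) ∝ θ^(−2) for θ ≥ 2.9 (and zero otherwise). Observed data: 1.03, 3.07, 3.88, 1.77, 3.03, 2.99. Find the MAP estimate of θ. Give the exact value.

The Uniform(0, θ) likelihood is θ^(−n) for θ ≥ max(xᵢ), zero otherwise. Here max(xᵢ) = 3.88.
Posterior ∝ θ^(−2) · θ^(−6) = θ^(−8) on θ ≥ max(2.9, 3.88) = 3.88.
This density is strictly decreasing in θ, so the posterior mode lies at the lower boundary of the support.

θ̂_MAP = 3.88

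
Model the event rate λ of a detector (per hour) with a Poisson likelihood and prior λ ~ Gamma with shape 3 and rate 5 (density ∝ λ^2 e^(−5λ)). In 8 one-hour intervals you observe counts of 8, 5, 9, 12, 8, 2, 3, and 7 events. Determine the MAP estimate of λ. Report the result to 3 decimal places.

Σxᵢ = 8+5+9+12+8+2+3+7 = 54, with n = 8.
Posterior ∝ λ^2e^(−5λ) · λ^54e^(−8λ) = λ^56e^(−13λ), i.e. Gamma(shape=57, rate=13).
The mode of a Gamma(a, b) with a ≥ 1 (shape–rate) is (a−1)/b = 56/13 ≈ 4.308.

λ̂_MAP = 4.308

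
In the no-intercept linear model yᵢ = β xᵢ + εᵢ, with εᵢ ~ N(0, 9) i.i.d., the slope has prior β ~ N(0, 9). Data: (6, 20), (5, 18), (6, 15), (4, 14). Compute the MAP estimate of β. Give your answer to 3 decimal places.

β̂_MAP = 3.123

log p(β | y) = −Σ(yᵢ − βxᵢ)²/(2·9) − β²/(2·9) + const.
Setting the derivative to zero: Σxᵢ(yᵢ − βxᵢ)/9 − β/9 = 0, so β = Σxᵢyᵢ / (Σxᵢ² + σ²/τ²).
Σxᵢyᵢ = 6·20 + 5·18 + 6·15 + 4·14 = 356; Σxᵢ² = 113; σ²/τ² = 1.
β̂_MAP = 356 / (113 + 1) = 356/114 ≈ 3.123.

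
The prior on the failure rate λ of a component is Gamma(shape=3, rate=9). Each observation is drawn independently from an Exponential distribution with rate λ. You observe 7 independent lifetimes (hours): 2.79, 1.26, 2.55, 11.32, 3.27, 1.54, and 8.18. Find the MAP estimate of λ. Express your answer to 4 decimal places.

λ̂_MAP = 0.2255

The Exponential(rate=λ) likelihood is ∝ λ^n e^(−λΣtᵢ). Here n = 7 and Σtᵢ = 2.79 + 1.26 + 2.55 + 11.32 + 3.27 + 1.54 + 8.18 = 30.91.
Posterior ∝ λ^2e^(−9λ) · λ^7e^(−30.91λ) = λ^9e^(−39.91λ), i.e. Gamma(10, 39.91).
Mode = (a−1)/b = 9/39.91 ≈ 0.2255.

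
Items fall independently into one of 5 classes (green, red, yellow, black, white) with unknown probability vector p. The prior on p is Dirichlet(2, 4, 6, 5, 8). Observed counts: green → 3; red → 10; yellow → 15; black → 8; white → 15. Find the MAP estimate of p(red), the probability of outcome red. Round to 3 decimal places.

The posterior is Dirichlet(αᵢ + nᵢ) = Dirichlet(5, 14, 21, 13, 23).
For a Dirichlet(a₁,…,a_K) with all aᵢ > 1, the mode has j-th component (aⱼ − 1)/(Σaᵢ − K).
Here Σaᵢ = 76 and K = 5, so p(red) = (14 − 1)/(76 − 5) = 13/71 ≈ 0.183.

MAP estimate of p(red) = 0.183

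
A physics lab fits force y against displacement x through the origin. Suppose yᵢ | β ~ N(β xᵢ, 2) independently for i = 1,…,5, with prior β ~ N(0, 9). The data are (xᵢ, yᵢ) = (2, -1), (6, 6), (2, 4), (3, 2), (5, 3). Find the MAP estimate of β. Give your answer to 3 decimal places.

β̂_MAP = 0.805

log p(β | y) = −Σ(yᵢ − βxᵢ)²/(2·2) − β²/(2·9) + const.
Setting the derivative to zero: Σxᵢ(yᵢ − βxᵢ)/2 − β/9 = 0, so β = Σxᵢyᵢ / (Σxᵢ² + σ²/τ²).
Σxᵢyᵢ = 2·(-1) + 6·6 + 2·4 + 3·2 + 5·3 = 63; Σxᵢ² = 78; σ²/τ² = 2/9.
β̂_MAP = 63 / (78 + 2/9) = 63/(704/9) = 567/704 ≈ 0.805.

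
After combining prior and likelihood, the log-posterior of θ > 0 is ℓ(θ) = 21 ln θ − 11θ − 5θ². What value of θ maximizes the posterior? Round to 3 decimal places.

ℓ'(θ) = 21/θ − 11 − 10θ. Setting this to zero and multiplying by θ: 10θ² + 11θ − 21 = 0.
θ = (−11 + √(11² + 4·10·21)) / (2·10) = (−11 + √961) / 20 = (−11 + 31)/20 = 1.
ℓ''(θ) = −21/θ² − 10 < 0, confirming a maximum.

θ̂_MAP = 1.000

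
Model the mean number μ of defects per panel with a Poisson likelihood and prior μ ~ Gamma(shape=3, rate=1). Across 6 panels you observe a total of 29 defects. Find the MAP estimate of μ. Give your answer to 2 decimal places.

Σxᵢ = 29, n = 6.
Posterior ∝ μ^2e^(−1μ) · μ^29e^(−6μ) = μ^31e^(−7μ), i.e. Gamma(shape=32, rate=7).
The mode of a Gamma(a, b) with a ≥ 1 (shape–rate) is (a−1)/b = 31/7 ≈ 4.43.

μ̂_MAP = 4.43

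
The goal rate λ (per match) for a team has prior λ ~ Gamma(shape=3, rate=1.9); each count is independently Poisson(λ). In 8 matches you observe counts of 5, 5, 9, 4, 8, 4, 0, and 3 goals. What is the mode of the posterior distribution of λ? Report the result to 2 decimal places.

λ̂_MAP = 4.04

Σxᵢ = 5+5+9+4+8+4+0+3 = 38, with n = 8.
Posterior ∝ λ^2e^(−1.9λ) · λ^38e^(−8λ) = λ^40e^(−9.9λ), i.e. Gamma(shape=41, rate=9.9).
The mode of a Gamma(a, b) with a ≥ 1 (shape–rate) is (a−1)/b = 40/9.9 ≈ 4.04.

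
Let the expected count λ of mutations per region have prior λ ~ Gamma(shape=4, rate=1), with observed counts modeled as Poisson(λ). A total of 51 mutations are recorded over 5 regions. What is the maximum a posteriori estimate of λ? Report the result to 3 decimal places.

λ̂_MAP = 9.000

Σxᵢ = 51, n = 5.
Posterior ∝ λ^3e^(−1λ) · λ^51e^(−5λ) = λ^54e^(−6λ), i.e. Gamma(shape=55, rate=6).
The mode of a Gamma(a, b) with a ≥ 1 (shape–rate) is (a−1)/b = 54/6 ≈ 9.000.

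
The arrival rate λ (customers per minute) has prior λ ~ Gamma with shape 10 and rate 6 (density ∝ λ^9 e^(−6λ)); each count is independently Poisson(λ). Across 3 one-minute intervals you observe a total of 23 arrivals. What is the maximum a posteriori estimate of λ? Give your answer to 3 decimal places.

Σxᵢ = 23, n = 3.
Posterior ∝ λ^9e^(−6λ) · λ^23e^(−3λ) = λ^32e^(−9λ), i.e. Gamma(shape=33, rate=9).
The mode of a Gamma(a, b) with a ≥ 1 (shape–rate) is (a−1)/b = 32/9 ≈ 3.556.

λ̂_MAP = 3.556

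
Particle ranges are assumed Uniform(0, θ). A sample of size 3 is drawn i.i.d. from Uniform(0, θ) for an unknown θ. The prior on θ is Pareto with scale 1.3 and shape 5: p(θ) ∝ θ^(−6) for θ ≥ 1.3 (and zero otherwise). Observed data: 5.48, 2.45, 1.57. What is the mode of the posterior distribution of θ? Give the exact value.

The Uniform(0, θ) likelihood is θ^(−n) for θ ≥ max(xᵢ), zero otherwise. Here max(xᵢ) = 5.48.
Posterior ∝ θ^(−6) · θ^(−3) = θ^(−9) on θ ≥ max(1.3, 5.48) = 5.48.
This density is strictly decreasing in θ, so the posterior mode lies at the lower boundary of the support.

θ̂_MAP = 5.48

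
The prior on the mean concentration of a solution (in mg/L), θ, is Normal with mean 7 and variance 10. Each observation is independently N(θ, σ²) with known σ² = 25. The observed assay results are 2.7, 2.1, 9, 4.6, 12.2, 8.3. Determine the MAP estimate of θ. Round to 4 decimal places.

n = 6; x̄ = (2.7 + 2.1 + 9 + 4.6 + 12.2 + 8.3)/6 = 38.9/6 = 389/60 ≈ 6.4833.
For a Normal prior and Normal likelihood with known variance, the posterior is Normal; its mode equals its mean, the precision-weighted average.
Prior precision 1/σ₀² = 1/10 = 0.1; data precision n/σ² = 6/25 = 0.24.
θ̂ = (0.1·7 + 0.24·(389/60)) / (0.1 + 0.24) = 2.256/0.34 = 564/85 ≈ 6.6353.

θ̂_MAP = 6.6353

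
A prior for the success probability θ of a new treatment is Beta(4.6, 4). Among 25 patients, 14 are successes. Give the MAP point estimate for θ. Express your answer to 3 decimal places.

θ̂_MAP = 0.557

Prior: Beta(4.6, 4).
Data: 14 successes in 25 trials. The binomial likelihood contributes θ^14(1−θ)^11, so the posterior is Beta(4.6+14, 4+11) = Beta(18.6, 15).
For Beta(a, b) with a, b > 1 the mode is (a−1)/(a+b−2) = 17.6/31.6 ≈ 0.557.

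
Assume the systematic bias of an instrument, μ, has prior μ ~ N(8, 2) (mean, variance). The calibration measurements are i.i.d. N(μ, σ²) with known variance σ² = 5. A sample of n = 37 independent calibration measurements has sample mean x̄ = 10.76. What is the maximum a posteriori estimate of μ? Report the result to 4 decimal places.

μ̂_MAP = 10.5853

n = 37, x̄ = 10.76.
For a Normal prior and Normal likelihood with known variance, the posterior is Normal; its mode equals its mean, the precision-weighted average.
Prior precision 1/σ₀² = 1/2 = 0.5; data precision n/σ² = 37/5 = 7.4.
μ̂ = (0.5·8 + 7.4·10.76) / (0.5 + 7.4) = 83.624/7.9 = 20906/1975 ≈ 10.5853.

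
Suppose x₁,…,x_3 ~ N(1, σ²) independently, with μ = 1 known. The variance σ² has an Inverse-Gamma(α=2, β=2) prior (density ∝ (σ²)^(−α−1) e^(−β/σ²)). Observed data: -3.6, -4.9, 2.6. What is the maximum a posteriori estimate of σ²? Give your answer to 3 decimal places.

Sum of squared deviations about the known mean: SS = (-3.6−1)² + (-4.9−1)² + (2.6−1)² = 58.53.
The Normal likelihood contributes (σ²)^(−n/2) exp(−SS/(2σ²)), so the posterior is Inverse-Gamma(α + n/2, β + SS/2) = Inverse-Gamma(3.5, 31.265).
The mode of Inverse-Gamma(a, b) is b/(a+1) = 31.265/4.5 ≈ 6.948.

σ̂²_MAP = 6.948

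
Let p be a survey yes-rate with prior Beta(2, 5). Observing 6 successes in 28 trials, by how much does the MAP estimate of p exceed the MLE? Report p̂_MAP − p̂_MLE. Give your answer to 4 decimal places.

MAP − MLE = -0.0022

Posterior is Beta(8, 27); MAP = (8−1)/(35−2) = 7/33 ≈ 0.21212.
MLE ignores the prior: p̂_MLE = k/n = 6/28 ≈ 0.21429.
Difference = 7/33 − 6/28 = -1/462 ≈ -0.0022.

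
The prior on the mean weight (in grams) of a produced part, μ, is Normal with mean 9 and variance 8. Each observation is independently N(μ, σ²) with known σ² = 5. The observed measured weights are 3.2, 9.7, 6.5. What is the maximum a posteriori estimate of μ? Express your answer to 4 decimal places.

μ̂_MAP = 6.9034

n = 3; x̄ = (3.2 + 9.7 + 6.5)/3 = 19.4/3 = 97/15 ≈ 6.4667.
For a Normal prior and Normal likelihood with known variance, the posterior is Normal; its mode equals its mean, the precision-weighted average.
Prior precision 1/σ₀² = 1/8 = 0.125; data precision n/σ² = 3/5 = 0.6.
μ̂ = (0.125·9 + 0.6·(97/15)) / (0.125 + 0.6) = 5.005/0.725 = 1001/145 ≈ 6.9034.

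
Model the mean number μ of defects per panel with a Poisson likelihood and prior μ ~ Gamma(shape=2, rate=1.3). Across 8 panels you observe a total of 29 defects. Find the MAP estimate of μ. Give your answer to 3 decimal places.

μ̂_MAP = 3.226

Σxᵢ = 29, n = 8.
Posterior ∝ μe^(−1.3μ) · μ^29e^(−8μ) = μ^30e^(−9.3μ), i.e. Gamma(shape=31, rate=9.3).
The mode of a Gamma(a, b) with a ≥ 1 (shape–rate) is (a−1)/b = 30/9.3 ≈ 3.226.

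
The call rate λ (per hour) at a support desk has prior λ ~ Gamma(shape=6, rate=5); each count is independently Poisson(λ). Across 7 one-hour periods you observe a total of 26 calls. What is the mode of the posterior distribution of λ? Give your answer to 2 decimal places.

Σxᵢ = 26, n = 7.
Posterior ∝ λ^5e^(−5λ) · λ^26e^(−7λ) = λ^31e^(−12λ), i.e. Gamma(shape=32, rate=12).
The mode of a Gamma(a, b) with a ≥ 1 (shape–rate) is (a−1)/b = 31/12 ≈ 2.58.

λ̂_MAP = 2.58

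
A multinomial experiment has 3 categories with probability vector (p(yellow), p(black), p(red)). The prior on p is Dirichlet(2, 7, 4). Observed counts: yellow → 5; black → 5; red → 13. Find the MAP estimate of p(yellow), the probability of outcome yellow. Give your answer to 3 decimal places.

The posterior is Dirichlet(αᵢ + nᵢ) = Dirichlet(7, 12, 17).
For a Dirichlet(a₁,…,a_K) with all aᵢ > 1, the mode has j-th component (aⱼ − 1)/(Σaᵢ − K).
Here Σaᵢ = 36 and K = 3, so p(yellow) = (7 − 1)/(36 − 3) = 6/33 ≈ 0.182.

MAP estimate of p(yellow) = 0.182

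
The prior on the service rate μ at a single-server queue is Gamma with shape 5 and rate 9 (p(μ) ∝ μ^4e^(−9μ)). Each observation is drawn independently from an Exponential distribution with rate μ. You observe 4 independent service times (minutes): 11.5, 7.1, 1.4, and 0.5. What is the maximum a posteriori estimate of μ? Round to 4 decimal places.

The Exponential(rate=μ) likelihood is ∝ μ^n e^(−μΣtᵢ). Here n = 4 and Σtᵢ = 11.5 + 7.1 + 1.4 + 0.5 = 20.5.
Posterior ∝ μ^4e^(−9μ) · μ^4e^(−20.5μ) = μ^8e^(−29.5μ), i.e. Gamma(9, 29.5).
Mode = (a−1)/b = 8/29.5 ≈ 0.2712.

μ̂_MAP = 0.2712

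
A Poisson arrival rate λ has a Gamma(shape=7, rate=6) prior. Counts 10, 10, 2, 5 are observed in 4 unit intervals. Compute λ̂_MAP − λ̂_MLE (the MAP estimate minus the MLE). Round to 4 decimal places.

MAP − MLE = -3.4500

Σxᵢ = 27. Posterior is Gamma(34, 10); MAP = (34−1)/10 = 33/10 ≈ 3.30000.
MLE = x̄ = 27/4 ≈ 6.75000.
Difference = 33/10 − 27/4 = -69/20 ≈ -3.4500.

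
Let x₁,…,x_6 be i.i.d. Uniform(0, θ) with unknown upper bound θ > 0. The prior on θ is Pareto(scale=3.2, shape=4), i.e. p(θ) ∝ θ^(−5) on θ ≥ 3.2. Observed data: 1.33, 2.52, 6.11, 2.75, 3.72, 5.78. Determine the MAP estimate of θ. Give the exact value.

The Uniform(0, θ) likelihood is θ^(−n) for θ ≥ max(xᵢ), zero otherwise. Here max(xᵢ) = 6.11.
Posterior ∝ θ^(−5) · θ^(−6) = θ^(−11) on θ ≥ max(3.2, 6.11) = 6.11.
This density is strictly decreasing in θ, so the posterior mode lies at the lower boundary of the support.

θ̂_MAP = 6.11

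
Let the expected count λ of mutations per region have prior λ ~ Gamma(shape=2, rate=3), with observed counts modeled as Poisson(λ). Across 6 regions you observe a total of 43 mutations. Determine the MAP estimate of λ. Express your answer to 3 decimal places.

λ̂_MAP = 4.889

Σxᵢ = 43, n = 6.
Posterior ∝ λe^(−3λ) · λ^43e^(−6λ) = λ^44e^(−9λ), i.e. Gamma(shape=45, rate=9).
The mode of a Gamma(a, b) with a ≥ 1 (shape–rate) is (a−1)/b = 44/9 ≈ 4.889.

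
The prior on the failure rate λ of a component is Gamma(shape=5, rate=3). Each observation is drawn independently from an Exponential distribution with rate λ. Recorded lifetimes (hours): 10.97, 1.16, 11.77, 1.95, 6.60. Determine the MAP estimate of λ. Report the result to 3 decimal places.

λ̂_MAP = 0.254

The Exponential(rate=λ) likelihood is ∝ λ^n e^(−λΣtᵢ). Here n = 5 and Σtᵢ = 10.97 + 1.16 + 11.77 + 1.95 + 6.60 = 32.45.
Posterior ∝ λ^4e^(−3λ) · λ^5e^(−32.45λ) = λ^9e^(−35.45λ), i.e. Gamma(10, 35.45).
Mode = (a−1)/b = 9/35.45 ≈ 0.254.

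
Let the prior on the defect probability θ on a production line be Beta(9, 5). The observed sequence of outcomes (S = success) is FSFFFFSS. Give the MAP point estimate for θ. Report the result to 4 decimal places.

Prior: Beta(9, 5).
Data: 3 successes in 8 trials (from the sequence). The binomial likelihood contributes θ^3(1−θ)^5, so the posterior is Beta(9+3, 5+5) = Beta(12, 10).
For Beta(a, b) with a, b > 1 the mode is (a−1)/(a+b−2) = 11/20 ≈ 0.5500.

θ̂_MAP = 0.5500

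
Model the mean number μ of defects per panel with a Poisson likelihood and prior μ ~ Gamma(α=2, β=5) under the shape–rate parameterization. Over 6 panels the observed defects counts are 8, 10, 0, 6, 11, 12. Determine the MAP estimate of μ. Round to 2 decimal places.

μ̂_MAP = 4.36

Σxᵢ = 8+10+0+6+11+12 = 47, with n = 6.
Posterior ∝ μe^(−5μ) · μ^47e^(−6μ) = μ^48e^(−11μ), i.e. Gamma(shape=49, rate=11).
The mode of a Gamma(a, b) with a ≥ 1 (shape–rate) is (a−1)/b = 48/11 ≈ 4.36.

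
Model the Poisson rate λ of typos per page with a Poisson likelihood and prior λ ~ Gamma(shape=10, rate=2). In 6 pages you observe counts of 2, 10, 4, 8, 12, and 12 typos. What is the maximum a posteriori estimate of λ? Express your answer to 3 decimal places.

Σxᵢ = 2+10+4+8+12+12 = 48, with n = 6.
Posterior ∝ λ^9e^(−2λ) · λ^48e^(−6λ) = λ^57e^(−8λ), i.e. Gamma(shape=58, rate=8).
The mode of a Gamma(a, b) with a ≥ 1 (shape–rate) is (a−1)/b = 57/8 ≈ 7.125.

λ̂_MAP = 7.125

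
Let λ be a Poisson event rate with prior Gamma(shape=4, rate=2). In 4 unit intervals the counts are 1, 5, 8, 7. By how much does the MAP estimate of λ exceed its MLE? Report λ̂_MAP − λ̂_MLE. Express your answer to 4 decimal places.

MAP − MLE = -1.2500

Σxᵢ = 21. Posterior is Gamma(25, 6); MAP = (25−1)/6 = 24/6 ≈ 4.00000.
MLE = x̄ = 21/4 ≈ 5.25000.
Difference = 24/6 − 21/4 = -5/4 ≈ -1.2500.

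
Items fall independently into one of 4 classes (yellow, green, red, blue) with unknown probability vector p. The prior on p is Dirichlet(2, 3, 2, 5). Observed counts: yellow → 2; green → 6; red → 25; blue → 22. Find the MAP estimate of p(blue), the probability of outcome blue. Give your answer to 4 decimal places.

The posterior is Dirichlet(αᵢ + nᵢ) = Dirichlet(4, 9, 27, 27).
For a Dirichlet(a₁,…,a_K) with all aᵢ > 1, the mode has j-th component (aⱼ − 1)/(Σaᵢ − K).
Here Σaᵢ = 67 and K = 4, so p(blue) = (27 − 1)/(67 − 4) = 26/63 ≈ 0.4127.

MAP estimate of p(blue) = 0.4127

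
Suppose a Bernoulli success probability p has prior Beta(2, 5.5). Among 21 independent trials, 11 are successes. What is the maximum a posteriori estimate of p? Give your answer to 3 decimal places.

Prior: Beta(2, 5.5).
Data: 11 successes in 21 trials. The binomial likelihood contributes p^11(1−p)^10, so the posterior is Beta(2+11, 5.5+10) = Beta(13, 15.5).
For Beta(a, b) with a, b > 1 the mode is (a−1)/(a+b−2) = 12/26.5 ≈ 0.453.

p̂_MAP = 0.453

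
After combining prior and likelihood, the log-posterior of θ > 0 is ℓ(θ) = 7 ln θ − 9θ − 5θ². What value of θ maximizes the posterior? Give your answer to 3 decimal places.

θ̂_MAP = 0.500

ℓ'(θ) = 7/θ − 9 − 10θ. Setting this to zero and multiplying by θ: 10θ² + 9θ − 7 = 0.
θ = (−9 + √(9² + 4·10·7)) / (2·10) = (−9 + √361) / 20 = (−9 + 19)/20 = 1/2.
ℓ''(θ) = −7/θ² − 10 < 0, confirming a maximum.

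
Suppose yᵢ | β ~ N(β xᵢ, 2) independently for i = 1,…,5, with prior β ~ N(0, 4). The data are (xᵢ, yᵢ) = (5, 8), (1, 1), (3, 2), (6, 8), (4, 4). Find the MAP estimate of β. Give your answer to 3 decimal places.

log p(β | y) = −Σ(yᵢ − βxᵢ)²/(2·2) − β²/(2·4) + const.
Setting the derivative to zero: Σxᵢ(yᵢ − βxᵢ)/2 − β/4 = 0, so β = Σxᵢyᵢ / (Σxᵢ² + σ²/τ²).
Σxᵢyᵢ = 5·8 + 1·1 + 3·2 + 6·8 + 4·4 = 111; Σxᵢ² = 87; σ²/τ² = 0.5.
β̂_MAP = 111 / (87 + 0.5) = 111/87.5 ≈ 1.269.

β̂_MAP = 1.269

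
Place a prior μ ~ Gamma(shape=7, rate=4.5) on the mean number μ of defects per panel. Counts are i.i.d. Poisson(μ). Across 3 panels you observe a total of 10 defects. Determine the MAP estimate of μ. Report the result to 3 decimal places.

Σxᵢ = 10, n = 3.
Posterior ∝ μ^6e^(−4.5μ) · μ^10e^(−3μ) = μ^16e^(−7.5μ), i.e. Gamma(shape=17, rate=7.5).
The mode of a Gamma(a, b) with a ≥ 1 (shape–rate) is (a−1)/b = 16/7.5 ≈ 2.133.

μ̂_MAP = 2.133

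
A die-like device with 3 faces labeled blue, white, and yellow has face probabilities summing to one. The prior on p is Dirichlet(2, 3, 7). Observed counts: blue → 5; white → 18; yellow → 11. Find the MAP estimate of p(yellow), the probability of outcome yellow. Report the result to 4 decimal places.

The posterior is Dirichlet(αᵢ + nᵢ) = Dirichlet(7, 21, 18).
For a Dirichlet(a₁,…,a_K) with all aᵢ > 1, the mode has j-th component (aⱼ − 1)/(Σaᵢ − K).
Here Σaᵢ = 46 and K = 3, so p(yellow) = (18 − 1)/(46 − 3) = 17/43 ≈ 0.3953.

MAP estimate of p(yellow) = 0.3953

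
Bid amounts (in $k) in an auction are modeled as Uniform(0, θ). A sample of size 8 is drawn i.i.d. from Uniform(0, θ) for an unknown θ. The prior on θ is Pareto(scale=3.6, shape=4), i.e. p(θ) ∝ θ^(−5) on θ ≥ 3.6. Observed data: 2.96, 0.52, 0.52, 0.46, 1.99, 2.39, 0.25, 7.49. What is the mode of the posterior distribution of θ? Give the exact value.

The Uniform(0, θ) likelihood is θ^(−n) for θ ≥ max(xᵢ), zero otherwise. Here max(xᵢ) = 7.49.
Posterior ∝ θ^(−5) · θ^(−8) = θ^(−13) on θ ≥ max(3.6, 7.49) = 7.49.
This density is strictly decreasing in θ, so the posterior mode lies at the lower boundary of the support.

θ̂_MAP = 7.49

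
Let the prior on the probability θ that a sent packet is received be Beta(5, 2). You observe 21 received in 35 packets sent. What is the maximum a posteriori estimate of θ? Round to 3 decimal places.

Prior: Beta(5, 2).
Data: 21 successes in 35 trials. The binomial likelihood contributes θ^21(1−θ)^14, so the posterior is Beta(5+21, 2+14) = Beta(26, 16).
For Beta(a, b) with a, b > 1 the mode is (a−1)/(a+b−2) = 25/40 ≈ 0.625.

θ̂_MAP = 0.625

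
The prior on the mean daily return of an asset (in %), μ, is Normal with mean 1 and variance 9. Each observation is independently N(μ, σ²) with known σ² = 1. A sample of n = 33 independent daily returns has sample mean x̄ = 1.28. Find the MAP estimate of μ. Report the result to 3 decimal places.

n = 33, x̄ = 1.28.
For a Normal prior and Normal likelihood with known variance, the posterior is Normal; its mode equals its mean, the precision-weighted average.
Prior precision 1/σ₀² = 1/9; data precision n/σ² = 33/1 = 33.
μ̂ = ((1/9)·1 + 33·1.28) / (1/9 + 33) = (9529/225)/(298/9) = 9529/7450 ≈ 1.279.

μ̂_MAP = 1.279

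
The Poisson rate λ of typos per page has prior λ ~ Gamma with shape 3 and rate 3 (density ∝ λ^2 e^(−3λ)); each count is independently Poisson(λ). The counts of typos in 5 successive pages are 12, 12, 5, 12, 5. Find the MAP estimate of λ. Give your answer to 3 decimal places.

λ̂_MAP = 6.000

Σxᵢ = 12+12+5+12+5 = 46, with n = 5.
Posterior ∝ λ^2e^(−3λ) · λ^46e^(−5λ) = λ^48e^(−8λ), i.e. Gamma(shape=49, rate=8).
The mode of a Gamma(a, b) with a ≥ 1 (shape–rate) is (a−1)/b = 48/8 ≈ 6.000.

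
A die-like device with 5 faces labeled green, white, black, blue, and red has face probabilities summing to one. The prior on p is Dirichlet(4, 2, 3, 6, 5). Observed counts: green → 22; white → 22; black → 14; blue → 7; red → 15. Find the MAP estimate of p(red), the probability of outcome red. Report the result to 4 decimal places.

MAP estimate of p(red) = 0.2000

The posterior is Dirichlet(αᵢ + nᵢ) = Dirichlet(26, 24, 17, 13, 20).
For a Dirichlet(a₁,…,a_K) with all aᵢ > 1, the mode has j-th component (aⱼ − 1)/(Σaᵢ − K).
Here Σaᵢ = 100 and K = 5, so p(red) = (20 − 1)/(100 − 5) = 19/95 ≈ 0.2000.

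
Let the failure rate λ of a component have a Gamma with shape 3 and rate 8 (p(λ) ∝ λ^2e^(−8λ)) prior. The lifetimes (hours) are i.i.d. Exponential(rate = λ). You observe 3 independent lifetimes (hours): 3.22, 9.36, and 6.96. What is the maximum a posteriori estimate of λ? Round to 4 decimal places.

The Exponential(rate=λ) likelihood is ∝ λ^n e^(−λΣtᵢ). Here n = 3 and Σtᵢ = 3.22 + 9.36 + 6.96 = 19.54.
Posterior ∝ λ^2e^(−8λ) · λ^3e^(−19.54λ) = λ^5e^(−27.54λ), i.e. Gamma(6, 27.54).
Mode = (a−1)/b = 5/27.54 ≈ 0.1816.

λ̂_MAP = 0.1816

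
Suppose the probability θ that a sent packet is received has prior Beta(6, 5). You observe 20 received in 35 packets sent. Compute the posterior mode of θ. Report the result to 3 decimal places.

θ̂_MAP = 0.568

Prior: Beta(6, 5).
Data: 20 successes in 35 trials. The binomial likelihood contributes θ^20(1−θ)^15, so the posterior is Beta(6+20, 5+15) = Beta(26, 20).
For Beta(a, b) with a, b > 1 the mode is (a−1)/(a+b−2) = 25/44 ≈ 0.568.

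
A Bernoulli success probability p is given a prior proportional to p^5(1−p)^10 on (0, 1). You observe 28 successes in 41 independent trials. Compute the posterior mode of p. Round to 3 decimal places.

The prior density ∝ p^5(1−p)^10 is the kernel of Beta(6, 11).
Data: 28 successes in 41 trials. The binomial likelihood contributes p^28(1−p)^13, so the posterior is Beta(6+28, 11+13) = Beta(34, 24).
For Beta(a, b) with a, b > 1 the mode is (a−1)/(a+b−2) = 33/56 ≈ 0.589.

p̂_MAP = 0.589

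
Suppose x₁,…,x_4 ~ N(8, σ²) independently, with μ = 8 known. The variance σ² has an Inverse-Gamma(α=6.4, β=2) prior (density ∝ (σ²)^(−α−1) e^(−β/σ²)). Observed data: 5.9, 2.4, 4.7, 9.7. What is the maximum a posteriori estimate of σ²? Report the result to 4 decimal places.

Sum of squared deviations about the known mean: SS = (5.9−8)² + (2.4−8)² + (4.7−8)² + (9.7−8)² = 49.55.
The Normal likelihood contributes (σ²)^(−n/2) exp(−SS/(2σ²)), so the posterior is Inverse-Gamma(α + n/2, β + SS/2) = Inverse-Gamma(8.4, 26.775).
The mode of Inverse-Gamma(a, b) is b/(a+1) = 26.775/9.4 ≈ 2.8484.

σ̂²_MAP = 2.8484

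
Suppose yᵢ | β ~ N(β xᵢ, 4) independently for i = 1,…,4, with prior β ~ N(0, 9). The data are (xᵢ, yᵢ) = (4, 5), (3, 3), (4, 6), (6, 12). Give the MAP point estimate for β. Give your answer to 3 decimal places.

log p(β | y) = −Σ(yᵢ − βxᵢ)²/(2·4) − β²/(2·9) + const.
Setting the derivative to zero: Σxᵢ(yᵢ − βxᵢ)/4 − β/9 = 0, so β = Σxᵢyᵢ / (Σxᵢ² + σ²/τ²).
Σxᵢyᵢ = 4·5 + 3·3 + 4·6 + 6·12 = 125; Σxᵢ² = 77; σ²/τ² = 4/9.
β̂_MAP = 125 / (77 + 4/9) = 125/(697/9) = 1125/697 ≈ 1.614.

β̂_MAP = 1.614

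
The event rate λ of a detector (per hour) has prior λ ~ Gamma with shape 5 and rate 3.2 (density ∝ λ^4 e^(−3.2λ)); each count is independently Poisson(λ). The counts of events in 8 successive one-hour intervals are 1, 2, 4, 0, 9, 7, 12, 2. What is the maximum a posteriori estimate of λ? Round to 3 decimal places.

λ̂_MAP = 3.661

Σxᵢ = 1+2+4+0+9+7+12+2 = 37, with n = 8.
Posterior ∝ λ^4e^(−3.2λ) · λ^37e^(−8λ) = λ^41e^(−11.2λ), i.e. Gamma(shape=42, rate=11.2).
The mode of a Gamma(a, b) with a ≥ 1 (shape–rate) is (a−1)/b = 41/11.2 ≈ 3.661.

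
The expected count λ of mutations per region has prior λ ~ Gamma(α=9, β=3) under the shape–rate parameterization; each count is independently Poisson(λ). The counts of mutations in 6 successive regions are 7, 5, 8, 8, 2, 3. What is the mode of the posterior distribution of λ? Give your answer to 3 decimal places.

Σxᵢ = 7+5+8+8+2+3 = 33, with n = 6.
Posterior ∝ λ^8e^(−3λ) · λ^33e^(−6λ) = λ^41e^(−9λ), i.e. Gamma(shape=42, rate=9).
The mode of a Gamma(a, b) with a ≥ 1 (shape–rate) is (a−1)/b = 41/9 ≈ 4.556.

λ̂_MAP = 4.556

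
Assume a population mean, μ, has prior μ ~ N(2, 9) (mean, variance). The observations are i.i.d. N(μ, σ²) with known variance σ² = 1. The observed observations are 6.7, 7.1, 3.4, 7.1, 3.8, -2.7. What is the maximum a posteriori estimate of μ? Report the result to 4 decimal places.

n = 6; x̄ = (6.7 + 7.1 + 3.4 + 7.1 + 3.8 + (-2.7))/6 = 25.4/6 = 127/30 ≈ 4.2333.
For a Normal prior and Normal likelihood with known variance, the posterior is Normal; its mode equals its mean, the precision-weighted average.
Prior precision 1/σ₀² = 1/9; data precision n/σ² = 6/1 = 6.
μ̂ = ((1/9)·2 + 6·(127/30)) / (1/9 + 6) = (1153/45)/(55/9) = 1153/275 ≈ 4.1927.

μ̂_MAP = 4.1927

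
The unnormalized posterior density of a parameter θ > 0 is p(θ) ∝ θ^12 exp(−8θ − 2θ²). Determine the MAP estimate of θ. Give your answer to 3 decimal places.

ℓ'(θ) = 12/θ − 8 − 4θ. Setting this to zero and multiplying by θ: 4θ² + 8θ − 12 = 0.
θ = (−8 + √(8² + 4·4·12)) / (2·4) = (−8 + √256) / 8 = (−8 + 16)/8 = 1.
ℓ''(θ) = −12/θ² − 4 < 0, confirming a maximum.

θ̂_MAP = 1.000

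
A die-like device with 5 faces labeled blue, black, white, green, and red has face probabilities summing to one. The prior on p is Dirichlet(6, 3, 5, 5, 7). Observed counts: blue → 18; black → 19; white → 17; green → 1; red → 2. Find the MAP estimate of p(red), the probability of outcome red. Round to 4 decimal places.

The posterior is Dirichlet(αᵢ + nᵢ) = Dirichlet(24, 22, 22, 6, 9).
For a Dirichlet(a₁,…,a_K) with all aᵢ > 1, the mode has j-th component (aⱼ − 1)/(Σaᵢ − K).
Here Σaᵢ = 83 and K = 5, so p(red) = (9 − 1)/(83 − 5) = 8/78 ≈ 0.1026.

MAP estimate of p(red) = 0.1026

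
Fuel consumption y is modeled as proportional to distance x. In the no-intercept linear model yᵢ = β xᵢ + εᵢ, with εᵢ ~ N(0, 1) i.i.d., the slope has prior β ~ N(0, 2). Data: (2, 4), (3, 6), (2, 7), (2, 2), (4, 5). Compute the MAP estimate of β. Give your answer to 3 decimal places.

log p(β | y) = −Σ(yᵢ − βxᵢ)²/(2·1) − β²/(2·2) + const.
Setting the derivative to zero: Σxᵢ(yᵢ − βxᵢ)/1 − β/2 = 0, so β = Σxᵢyᵢ / (Σxᵢ² + σ²/τ²).
Σxᵢyᵢ = 2·4 + 3·6 + 2·7 + 2·2 + 4·5 = 64; Σxᵢ² = 37; σ²/τ² = 0.5.
β̂_MAP = 64 / (37 + 0.5) = 64/37.5 ≈ 1.707.

β̂_MAP = 1.707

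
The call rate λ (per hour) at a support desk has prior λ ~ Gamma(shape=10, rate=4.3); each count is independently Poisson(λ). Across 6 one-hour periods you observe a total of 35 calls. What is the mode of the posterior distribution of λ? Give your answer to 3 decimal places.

Σxᵢ = 35, n = 6.
Posterior ∝ λ^9e^(−4.3λ) · λ^35e^(−6λ) = λ^44e^(−10.3λ), i.e. Gamma(shape=45, rate=10.3).
The mode of a Gamma(a, b) with a ≥ 1 (shape–rate) is (a−1)/b = 44/10.3 ≈ 4.272.

λ̂_MAP = 4.272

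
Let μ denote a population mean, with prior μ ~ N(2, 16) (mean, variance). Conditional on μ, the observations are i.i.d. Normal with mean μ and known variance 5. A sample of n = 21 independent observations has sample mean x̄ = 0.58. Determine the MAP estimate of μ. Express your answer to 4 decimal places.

n = 21, x̄ = 0.58.
For a Normal prior and Normal likelihood with known variance, the posterior is Normal; its mode equals its mean, the precision-weighted average.
Prior precision 1/σ₀² = 1/16 = 0.0625; data precision n/σ² = 21/5 = 4.2.
μ̂ = (0.0625·2 + 4.2·0.58) / (0.0625 + 4.2) = 2.561/4.2625 = 5122/8525 ≈ 0.6008.

μ̂_MAP = 0.6008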